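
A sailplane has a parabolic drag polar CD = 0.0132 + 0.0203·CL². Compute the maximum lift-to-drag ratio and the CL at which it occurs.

For CD = CD0 + K·CL², (L/D)max occurs at CL* = √(CD0/K) and equals 1/(2√(K·CD0)).
(L/D)max = 1/(2√(0.0203 × 0.0132)) = 1/(2 × 0.01637) = 30.5
CL* = √(0.0132/0.0203) = 0.806

(L/D)max = 30.5, at CL = 0.806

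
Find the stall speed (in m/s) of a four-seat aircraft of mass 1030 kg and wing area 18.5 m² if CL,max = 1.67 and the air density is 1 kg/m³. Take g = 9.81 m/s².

Weight W = mg = 1030 × 9.81 = 10100 N.
From L = ½ρV²S·CL,max = W: V_stall = √(2W/(ρSCL,max)) = √(2·10100/(1·18.5·1.67))
V_stall = √654.1 = 25.6 m/s

V_stall = 25.6 m/s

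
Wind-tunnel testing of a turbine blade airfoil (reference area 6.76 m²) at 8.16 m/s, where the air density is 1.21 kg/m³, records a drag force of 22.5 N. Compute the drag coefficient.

From D = ½ρv²S·CD, rearranging gives CD = 2D/(ρv²S).
CD = 2 × 22.5 / (1.21 × 8.16² × 6.76) = 0.0826

CD = 0.0826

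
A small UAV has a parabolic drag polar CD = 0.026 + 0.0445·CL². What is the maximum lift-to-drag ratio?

(L/D)max = 14.7

For CD = CD0 + K·CL², (L/D)max occurs at CL* = √(CD0/K) and equals 1/(2√(K·CD0)).
(L/D)max = 1/(2√(0.0445 × 0.026)) = 1/(2 × 0.03401) = 14.7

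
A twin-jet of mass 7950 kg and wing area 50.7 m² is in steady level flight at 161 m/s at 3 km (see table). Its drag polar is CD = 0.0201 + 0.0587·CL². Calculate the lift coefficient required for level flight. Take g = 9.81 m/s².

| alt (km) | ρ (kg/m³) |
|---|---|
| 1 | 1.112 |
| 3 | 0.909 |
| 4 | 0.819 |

CL = 0.131

At 3 km, from the table: ρ = 0.909 kg/m³.
In steady level flight, lift balances weight: W = mg = 7950 × 9.81 = 77990 N.
Dynamic pressure q = 0.5 × 0.909 × 161² = 11780 Pa.
Required CL = L/(qS) = 77990/(11780·50.7) = 0.1306.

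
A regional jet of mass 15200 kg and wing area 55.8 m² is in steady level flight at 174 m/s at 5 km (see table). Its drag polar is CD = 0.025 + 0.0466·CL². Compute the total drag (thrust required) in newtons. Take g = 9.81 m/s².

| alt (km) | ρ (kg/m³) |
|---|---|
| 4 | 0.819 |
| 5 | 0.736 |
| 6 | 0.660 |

At 5 km, from the table: ρ = 0.736 kg/m³.
Level flight ⇒ L = W = m·g = 15200 × 9.81 = 1.4911×10^5 N.
q = ½ρv² = ½ × 0.736 × 174² = 11140 Pa.
CL = W/(q·S) = 1.4911×10^5 / (11140 × 55.8) = 0.2398.
CD = 0.025 + 0.0466 × 0.2398² = 0.02768.
D = q·S·CD = 11140 × 55.8 × 0.02768 = 17210 N

D = 17200 N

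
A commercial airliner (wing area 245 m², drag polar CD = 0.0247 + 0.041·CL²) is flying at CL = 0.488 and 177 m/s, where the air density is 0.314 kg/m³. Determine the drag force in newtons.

D = 41500 N

CD = 0.0247 + 0.041 × 0.488² = 0.03446
D = ½ρv²S·CD = ½ × 0.314 × 177² × 245 × 0.03446 = 41500 N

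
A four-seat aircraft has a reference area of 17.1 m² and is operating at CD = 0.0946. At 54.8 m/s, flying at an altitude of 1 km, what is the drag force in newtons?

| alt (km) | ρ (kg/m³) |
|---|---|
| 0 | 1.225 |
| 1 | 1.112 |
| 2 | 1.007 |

D = 2700 N

At 1 km, from the table: ρ = 1.112 kg/m³.
D = ½ρv²S·CD = ½ × 1.112 × 54.8² × 17.1 × 0.0946 = 2700 N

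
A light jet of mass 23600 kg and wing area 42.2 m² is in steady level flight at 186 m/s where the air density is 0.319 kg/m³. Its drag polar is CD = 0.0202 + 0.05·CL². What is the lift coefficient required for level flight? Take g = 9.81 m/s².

Weight W = mg = 23600 × 9.81 = 2.3152×10^5 N; in level flight L = W.
q = ½ρv² = ½ × 0.319 × 186² = 5518 Pa.
Required CL = L/(qS) = 2.3152×10^5/(5518·42.2) = 0.9942.

CL = 0.994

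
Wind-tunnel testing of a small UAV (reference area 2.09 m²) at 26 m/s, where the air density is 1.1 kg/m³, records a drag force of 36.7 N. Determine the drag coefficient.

From D = ½ρv²S·CD, rearranging gives CD = 2D/(ρv²S).
CD = 2 × 36.7 / (1.1 × 26² × 2.09) = 0.0472

CD = 0.0472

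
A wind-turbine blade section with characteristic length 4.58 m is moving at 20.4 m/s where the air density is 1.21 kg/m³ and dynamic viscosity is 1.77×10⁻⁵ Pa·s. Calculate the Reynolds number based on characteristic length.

Re = ρ·v·c/μ = 1.21 × 20.4 × 4.58 / (1.77×10⁻⁵) = 6.39×10^6

Re = 6.39×10^6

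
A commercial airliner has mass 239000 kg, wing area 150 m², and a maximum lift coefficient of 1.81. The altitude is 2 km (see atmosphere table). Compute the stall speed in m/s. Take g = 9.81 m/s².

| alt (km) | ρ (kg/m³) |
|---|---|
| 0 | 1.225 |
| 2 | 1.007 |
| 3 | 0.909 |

At 2 km, from the table: ρ = 1.007 kg/m³.
At stall, lift equals weight: L = W = m·g = 239000 × 9.81 = 2.345×10^6 N.
V_stall = √(2W/(ρ·S·CL,max)) = √(2 × 2.345×10^6 / (1.007 × 150 × 1.81))
V_stall = √17150 = 131 m/s

V_stall = 131 m/s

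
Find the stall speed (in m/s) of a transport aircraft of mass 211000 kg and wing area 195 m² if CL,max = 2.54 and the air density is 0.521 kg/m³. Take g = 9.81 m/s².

V_stall = 127 m/s

Weight W = mg = 211000 × 9.81 = 2.07×10^6 N.
V_stall = √(2W/(ρ·S·CL,max)) = √(2 × 2.07×10^6 / (0.521 × 195 × 2.54))
V_stall = √16040 = 127 m/s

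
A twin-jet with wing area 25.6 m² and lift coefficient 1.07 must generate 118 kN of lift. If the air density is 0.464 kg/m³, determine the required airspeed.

L = ½ρv²S·CL ⇒ v = √(2L/(ρ·S·CL))
v = √(2 × 1.18×10^5 / (0.464 × 25.6 × 1.07)) = √18570 = 136 m/s

v = 136 m/s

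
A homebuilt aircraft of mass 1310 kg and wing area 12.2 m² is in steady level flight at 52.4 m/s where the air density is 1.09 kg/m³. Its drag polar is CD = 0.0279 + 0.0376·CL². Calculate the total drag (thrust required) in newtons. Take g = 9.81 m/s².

Level flight ⇒ L = W = m·g = 1310 × 9.81 = 12851 N.
q = ½ρv² = ½ × 1.09 × 52.4² = 1496 Pa.
CL = 2W/(ρv²S) = 2×12851/(1.09×52.4²×12.2) = 0.7039.
CD = 0.0279 + 0.0376 × 0.7039² = 0.04653.
D = q·S·CD = 1496 × 12.2 × 0.04653 = 849.5 N

D = 849 N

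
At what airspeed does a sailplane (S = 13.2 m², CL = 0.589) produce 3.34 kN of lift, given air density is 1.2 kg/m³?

v = 26.8 m/s

L = ½ρv²S·CL ⇒ v = √(2L/(ρ·S·CL))
v = √(2 × 3340 / (1.2 × 13.2 × 0.589)) = √716 = 26.8 m/s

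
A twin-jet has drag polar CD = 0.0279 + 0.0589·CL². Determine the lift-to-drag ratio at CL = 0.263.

L/D = 8.23

CD = 0.0279 + 0.0589 × 0.263² = 0.03197
L/D = CL/CD = 0.263 / 0.03197 = 8.23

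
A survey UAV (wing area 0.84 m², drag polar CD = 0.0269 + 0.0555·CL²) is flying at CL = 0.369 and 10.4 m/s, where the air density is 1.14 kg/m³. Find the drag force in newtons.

CD = 0.0269 + 0.0555 × 0.369² = 0.03446
D = ½ρv²S·CD = ½ × 1.14 × 10.4² × 0.84 × 0.03446 = 1.78 N

D = 1.78 N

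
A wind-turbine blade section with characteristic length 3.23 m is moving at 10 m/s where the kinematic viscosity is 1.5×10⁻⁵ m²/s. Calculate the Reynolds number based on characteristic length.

Re = 2.15×10^6

Re = v·c/ν = 10 × 3.23 / (1.5×10⁻⁵) = 2.15×10^6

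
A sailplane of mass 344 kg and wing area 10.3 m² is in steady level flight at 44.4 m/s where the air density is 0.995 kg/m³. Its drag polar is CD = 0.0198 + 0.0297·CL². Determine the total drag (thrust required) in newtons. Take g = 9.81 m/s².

Level flight ⇒ L = W = m·g = 344 × 9.81 = 3374.6 N.
Dynamic pressure q = 0.5 × 0.995 × 44.4² = 980.8 Pa.
Required CL = L/(qS) = 3374.6/(980.8·10.3) = 0.3341.
CD = 0.0198 + 0.0297 × 0.3341² = 0.02311.
D = q·S·CD = 980.8 × 10.3 × 0.02311 = 233.5 N

D = 233 N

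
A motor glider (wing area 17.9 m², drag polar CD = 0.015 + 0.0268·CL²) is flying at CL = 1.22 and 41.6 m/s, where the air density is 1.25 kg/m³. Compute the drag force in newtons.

D = 1060 N

CD = 0.015 + 0.0268 × 1.22² = 0.05489
D = ½ρv²S·CD = ½ × 1.25 × 41.6² × 17.9 × 0.05489 = 1060 N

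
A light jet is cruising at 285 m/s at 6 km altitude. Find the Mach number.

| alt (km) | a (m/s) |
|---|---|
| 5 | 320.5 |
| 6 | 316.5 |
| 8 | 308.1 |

M = 0.9

At 6 km, from the table: a = 316.5 m/s.
M = v/a = 285 / 316.5 = 0.9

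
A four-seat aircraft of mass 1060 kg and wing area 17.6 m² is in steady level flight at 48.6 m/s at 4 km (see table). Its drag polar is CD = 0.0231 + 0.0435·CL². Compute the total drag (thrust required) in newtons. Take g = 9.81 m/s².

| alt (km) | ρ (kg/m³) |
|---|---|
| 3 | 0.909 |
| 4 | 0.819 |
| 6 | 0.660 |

D = 670 N

At 4 km, from the table: ρ = 0.819 kg/m³.
In steady level flight, lift balances weight: W = mg = 1060 × 9.81 = 10399 N.
q = ½ρv² = ½ × 0.819 × 48.6² = 967.2 Pa.
Required CL = L/(qS) = 10399/(967.2·17.6) = 0.6109.
CD = 0.0231 + 0.0435 × 0.6109² = 0.03933.
D = q·S·CD = 967.2 × 17.6 × 0.03933 = 669.5 N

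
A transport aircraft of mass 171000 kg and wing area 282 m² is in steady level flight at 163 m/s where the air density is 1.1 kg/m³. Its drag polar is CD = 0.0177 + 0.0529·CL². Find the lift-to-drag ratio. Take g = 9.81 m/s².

L/D = 15.4

Level flight ⇒ L = W = m·g = 171000 × 9.81 = 1.6775×10^6 N.
q = ½ρv² = ½ × 1.1 × 163² = 14610 Pa.
CL = W/(q·S) = 1.6775×10^6 / (14610 × 282) = 0.4071.
CD = 0.0177 + 0.0529 × 0.4071² = 0.02647.
L/D = CL/CD = 0.4071 / 0.02647 = 15.4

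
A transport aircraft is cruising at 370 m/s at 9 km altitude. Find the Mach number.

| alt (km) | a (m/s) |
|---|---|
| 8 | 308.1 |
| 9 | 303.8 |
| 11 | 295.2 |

At 9 km, from the table: a = 303.8 m/s.
M = v/a = 370 / 303.8 = 1.22

M = 1.22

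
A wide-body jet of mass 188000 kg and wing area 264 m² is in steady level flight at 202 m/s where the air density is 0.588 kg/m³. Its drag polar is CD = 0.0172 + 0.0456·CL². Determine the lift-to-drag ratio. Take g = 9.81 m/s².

In steady level flight, lift balances weight: W = mg = 188000 × 9.81 = 1.8443×10^6 N.
q = ½ρv² = ½ × 0.588 × 202² = 12000 Pa.
Required CL = L/(qS) = 1.8443×10^6/(12000·264) = 0.5823.
CD = 0.0172 + 0.0456 × 0.5823² = 0.03266.
L/D = CL/CD = 0.5823 / 0.03266 = 17.8

L/D = 17.8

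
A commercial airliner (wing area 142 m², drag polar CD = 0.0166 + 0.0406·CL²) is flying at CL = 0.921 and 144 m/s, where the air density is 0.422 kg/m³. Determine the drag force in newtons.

CD = 0.0166 + 0.0406 × 0.921² = 0.05104
D = ½ρv²S·CD = ½ × 0.422 × 144² × 142 × 0.05104 = 31700 N

D = 31700 N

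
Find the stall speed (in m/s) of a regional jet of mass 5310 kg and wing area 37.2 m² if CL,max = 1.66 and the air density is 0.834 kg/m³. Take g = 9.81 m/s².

V_stall = 45 m/s

Stall occurs when L = W at CL,max. W = mg = 5310 × 9.81 = 52090 N.
V_stall = √(2W/(ρ·S·CL,max)) = √(2 × 52090 / (0.834 × 37.2 × 1.66))
V_stall = √2023 = 45 m/s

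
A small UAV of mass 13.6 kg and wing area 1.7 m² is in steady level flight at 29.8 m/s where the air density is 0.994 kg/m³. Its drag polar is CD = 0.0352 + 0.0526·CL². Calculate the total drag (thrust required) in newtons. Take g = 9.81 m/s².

D = 27.7 N

In steady level flight, lift balances weight: W = mg = 13.6 × 9.81 = 133.42 N.
q = ½ρv² = ½ × 0.994 × 29.8² = 441.4 Pa.
Required CL = L/(qS) = 133.42/(441.4·1.7) = 0.1778.
CD = 0.0352 + 0.0526 × 0.1778² = 0.03686.
D = q·S·CD = 441.4 × 1.7 × 0.03686 = 27.66 N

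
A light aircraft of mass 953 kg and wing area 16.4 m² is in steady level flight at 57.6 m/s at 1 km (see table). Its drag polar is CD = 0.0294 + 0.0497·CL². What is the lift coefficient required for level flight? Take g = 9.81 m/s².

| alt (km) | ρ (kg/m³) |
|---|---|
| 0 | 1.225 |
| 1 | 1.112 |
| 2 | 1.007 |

CL = 0.309

At 1 km, from the table: ρ = 1.112 kg/m³.
Weight W = mg = 953 × 9.81 = 9348.9 N; in level flight L = W.
Dynamic pressure q = 0.5 × 1.112 × 57.6² = 1845 Pa.
Required CL = L/(qS) = 9348.9/(1845·16.4) = 0.309.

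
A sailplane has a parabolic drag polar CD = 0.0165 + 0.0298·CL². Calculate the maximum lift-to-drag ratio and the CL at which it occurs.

For CD = CD0 + K·CL², (L/D)max occurs at CL* = √(CD0/K) and equals 1/(2√(K·CD0)).
(L/D)max = 1/(2√(0.0298 × 0.0165)) = 1/(2 × 0.02217) = 22.5
CL* = √(0.0165/0.0298) = 0.744

(L/D)max = 22.5, at CL = 0.744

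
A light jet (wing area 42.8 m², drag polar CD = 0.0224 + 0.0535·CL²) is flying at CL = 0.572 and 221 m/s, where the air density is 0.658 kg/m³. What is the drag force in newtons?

D = 27400 N

CD = 0.0224 + 0.0535 × 0.572² = 0.0399
D = ½ρv²S·CD = ½ × 0.658 × 221² × 42.8 × 0.0399 = 27400 N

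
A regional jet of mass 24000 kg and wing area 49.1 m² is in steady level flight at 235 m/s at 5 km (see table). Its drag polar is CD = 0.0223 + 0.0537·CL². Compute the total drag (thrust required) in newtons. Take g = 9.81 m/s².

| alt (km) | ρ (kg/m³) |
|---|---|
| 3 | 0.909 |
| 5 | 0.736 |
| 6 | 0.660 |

At 5 km, from the table: ρ = 0.736 kg/m³.
In steady level flight, lift balances weight: W = mg = 24000 × 9.81 = 2.3544×10^5 N.
Dynamic pressure q = 0.5 × 0.736 × 235² = 20320 Pa.
CL = W/(q·S) = 2.3544×10^5 / (20320 × 49.1) = 0.2359.
CD = 0.0223 + 0.0537 × 0.2359² = 0.02529.
D = q·S·CD = 20320 × 49.1 × 0.02529 = 25240 N

D = 25200 N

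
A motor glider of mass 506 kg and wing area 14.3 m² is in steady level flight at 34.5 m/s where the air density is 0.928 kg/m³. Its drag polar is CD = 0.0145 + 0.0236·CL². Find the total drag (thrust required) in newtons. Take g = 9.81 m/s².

Weight W = mg = 506 × 9.81 = 4963.9 N; in level flight L = W.
q = ½ρv² = ½ × 0.928 × 34.5² = 552.3 Pa.
CL = W/(q·S) = 4963.9 / (552.3 × 14.3) = 0.6285.
CD = 0.0145 + 0.0236 × 0.6285² = 0.02382.
D = q·S·CD = 552.3 × 14.3 × 0.02382 = 188.1 N

D = 188 N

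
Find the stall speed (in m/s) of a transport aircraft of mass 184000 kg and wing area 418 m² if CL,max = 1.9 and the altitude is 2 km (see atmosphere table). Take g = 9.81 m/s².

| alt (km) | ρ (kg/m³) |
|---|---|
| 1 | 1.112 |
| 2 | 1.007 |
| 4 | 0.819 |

At 2 km, from the table: ρ = 1.007 kg/m³.
Stall occurs when L = W at CL,max. W = mg = 184000 × 9.81 = 1.805×10^6 N.
From L = ½ρV²S·CL,max = W: V_stall = √(2W/(ρSCL,max)) = √(2·1.805×10^6/(1.007·418·1.9))
V_stall = √4514 = 67.2 m/s

V_stall = 67.2 m/s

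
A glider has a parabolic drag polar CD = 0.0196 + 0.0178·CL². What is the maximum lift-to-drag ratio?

For CD = CD0 + K·CL², (L/D)max occurs at CL* = √(CD0/K) and equals 1/(2√(K·CD0)).
(L/D)max = 1/(2√(0.0178 × 0.0196)) = 1/(2 × 0.01868) = 26.8

(L/D)max = 26.8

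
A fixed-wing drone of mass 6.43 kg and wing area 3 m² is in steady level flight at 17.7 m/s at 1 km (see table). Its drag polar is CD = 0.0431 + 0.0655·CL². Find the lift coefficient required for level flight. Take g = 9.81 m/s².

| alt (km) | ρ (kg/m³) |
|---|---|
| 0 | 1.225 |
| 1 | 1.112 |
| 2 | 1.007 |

CL = 0.121

At 1 km, from the table: ρ = 1.112 kg/m³.
In steady level flight, lift balances weight: W = mg = 6.43 × 9.81 = 63.078 N.
Dynamic pressure q = 0.5 × 1.112 × 17.7² = 174.2 Pa.
CL = W/(q·S) = 63.078 / (174.2 × 3) = 0.1207.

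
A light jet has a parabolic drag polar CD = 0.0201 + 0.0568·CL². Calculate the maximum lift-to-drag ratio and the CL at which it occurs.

(L/D)max = 14.8, at CL = 0.595

For CD = CD0 + K·CL², (L/D)max occurs at CL* = √(CD0/K) and equals 1/(2√(K·CD0)).
(L/D)max = 1/(2√(0.0568 × 0.0201)) = 1/(2 × 0.03379) = 14.8
CL* = √(0.0201/0.0568) = 0.595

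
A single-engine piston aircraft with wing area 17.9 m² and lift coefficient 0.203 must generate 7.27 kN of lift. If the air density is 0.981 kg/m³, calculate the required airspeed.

L = ½ρv²S·CL ⇒ v = √(2L/(ρ·S·CL))
v = √(2 × 7270 / (0.981 × 17.9 × 0.203)) = √4079 = 63.9 m/s

v = 63.9 m/s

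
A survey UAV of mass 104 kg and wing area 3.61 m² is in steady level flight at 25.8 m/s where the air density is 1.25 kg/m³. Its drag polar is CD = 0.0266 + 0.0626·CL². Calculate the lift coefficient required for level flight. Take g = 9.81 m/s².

CL = 0.679

Level flight ⇒ L = W = m·g = 104 × 9.81 = 1020.2 N.
q = ½ρv² = ½ × 1.25 × 25.8² = 416 Pa.
CL = W/(q·S) = 1020.2 / (416 × 3.61) = 0.6793.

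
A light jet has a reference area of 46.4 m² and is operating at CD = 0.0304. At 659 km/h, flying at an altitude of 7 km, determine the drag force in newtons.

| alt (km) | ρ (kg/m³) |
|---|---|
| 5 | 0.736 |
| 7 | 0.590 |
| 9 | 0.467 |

At 7 km, from the table: ρ = 0.590 kg/m³.
Convert speed: v = 659 km/h ÷ 3.6 = 183.1 m/s.
Dynamic pressure q = ½ρv² = ½ × 0.59 × 183.1² = 9885 Pa.
D = q·S·CD = 9885 × 46.4 × 0.0304 = 13900 N ≈ 13.9 kN

D = 13900 N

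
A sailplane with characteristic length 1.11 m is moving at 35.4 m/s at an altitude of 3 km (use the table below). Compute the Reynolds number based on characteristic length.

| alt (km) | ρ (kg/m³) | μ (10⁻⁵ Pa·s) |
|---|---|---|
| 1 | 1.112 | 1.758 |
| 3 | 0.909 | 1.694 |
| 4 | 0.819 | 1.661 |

At 3 km, from the table: ρ = 0.909 kg/m³, μ = 1.694×10⁻⁵ Pa·s.
Re = ρ·v·c/μ = 0.909 × 35.4 × 1.11 / (1.694×10⁻⁵) = 2.11×10^6

Re = 2.11×10^6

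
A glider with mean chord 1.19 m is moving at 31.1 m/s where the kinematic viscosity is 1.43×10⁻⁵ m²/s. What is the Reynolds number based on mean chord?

Re = 2.59×10^6

Re = v·c/ν = 31.1 × 1.19 / (1.43×10⁻⁵) = 2.59×10^6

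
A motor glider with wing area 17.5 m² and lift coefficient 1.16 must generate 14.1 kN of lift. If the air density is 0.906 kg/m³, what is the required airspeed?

L = ½ρv²S·CL ⇒ v = √(2L/(ρ·S·CL))
v = √(2 × 14100 / (0.906 × 17.5 × 1.16)) = √1533 = 39.2 m/s

v = 39.2 m/s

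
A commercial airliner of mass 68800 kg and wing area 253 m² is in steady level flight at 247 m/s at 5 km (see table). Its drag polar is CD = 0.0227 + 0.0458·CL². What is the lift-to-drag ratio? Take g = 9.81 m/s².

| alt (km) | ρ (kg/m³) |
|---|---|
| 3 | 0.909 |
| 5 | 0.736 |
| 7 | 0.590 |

L/D = 5.09

At 5 km, from the table: ρ = 0.736 kg/m³.
Weight W = mg = 68800 × 9.81 = 6.7493×10^5 N; in level flight L = W.
q = ½ρv² = ½ × 0.736 × 247² = 22450 Pa.
CL = 2W/(ρv²S) = 2×6.7493×10^5/(0.736×247²×253) = 0.1188.
CD = 0.0227 + 0.0458 × 0.1188² = 0.02335.
L/D = CL/CD = 0.1188 / 0.02335 = 5.09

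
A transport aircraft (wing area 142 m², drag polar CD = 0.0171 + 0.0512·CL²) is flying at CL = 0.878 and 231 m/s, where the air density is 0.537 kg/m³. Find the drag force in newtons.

D = 1.15×10^5 N

CD = 0.0171 + 0.0512 × 0.878² = 0.05657
D = ½ρv²S·CD = ½ × 0.537 × 231² × 142 × 0.05657 = 1.15×10^5 N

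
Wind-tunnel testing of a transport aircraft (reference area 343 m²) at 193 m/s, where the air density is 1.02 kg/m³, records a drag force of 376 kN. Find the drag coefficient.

CD = 0.0577

From D = ½ρv²S·CD, rearranging gives CD = 2D/(ρv²S).
CD = 2 × 3.76×10^5 / (1.02 × 193² × 343) = 0.0577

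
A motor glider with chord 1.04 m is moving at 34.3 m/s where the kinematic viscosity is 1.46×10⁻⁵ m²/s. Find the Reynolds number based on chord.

Re = 2.44×10^6

Re = v·c/ν = 34.3 × 1.04 / (1.46×10⁻⁵) = 2.44×10^6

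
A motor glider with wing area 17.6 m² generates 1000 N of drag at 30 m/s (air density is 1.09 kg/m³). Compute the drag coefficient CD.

From D = ½ρv²S·CD, rearranging gives CD = 2D/(ρv²S).
CD = 2 × 1000 / (1.09 × 30² × 17.6) = 0.116

CD = 0.116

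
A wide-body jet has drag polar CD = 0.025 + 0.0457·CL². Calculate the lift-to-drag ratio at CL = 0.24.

L/D = 8.69

CD = 0.025 + 0.0457 × 0.24² = 0.02763
L/D = CL/CD = 0.24 / 0.02763 = 8.69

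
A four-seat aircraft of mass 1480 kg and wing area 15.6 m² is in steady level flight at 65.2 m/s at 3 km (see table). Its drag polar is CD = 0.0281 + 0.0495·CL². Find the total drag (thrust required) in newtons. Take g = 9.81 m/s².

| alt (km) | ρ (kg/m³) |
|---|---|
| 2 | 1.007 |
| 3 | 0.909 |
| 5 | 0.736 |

D = 1190 N

At 3 km, from the table: ρ = 0.909 kg/m³.
Level flight ⇒ L = W = m·g = 1480 × 9.81 = 14519 N.
Dynamic pressure q = 0.5 × 0.909 × 65.2² = 1932 Pa.
CL = 2W/(ρv²S) = 2×14519/(0.909×65.2²×15.6) = 0.4817.
CD = 0.0281 + 0.0495 × 0.4817² = 0.03959.
D = q·S·CD = 1932 × 15.6 × 0.03959 = 1193 N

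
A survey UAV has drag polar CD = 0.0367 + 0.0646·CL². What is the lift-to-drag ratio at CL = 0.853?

L/D = 10.2

CD = 0.0367 + 0.0646 × 0.853² = 0.0837
L/D = CL/CD = 0.853 / 0.0837 = 10.2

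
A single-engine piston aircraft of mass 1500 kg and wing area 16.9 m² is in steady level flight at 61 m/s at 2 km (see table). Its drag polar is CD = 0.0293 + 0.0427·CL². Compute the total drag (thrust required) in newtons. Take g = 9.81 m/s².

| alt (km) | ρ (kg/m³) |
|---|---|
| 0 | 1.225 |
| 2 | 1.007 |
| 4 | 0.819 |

D = 1220 N

At 2 km, from the table: ρ = 1.007 kg/m³.
In steady level flight, lift balances weight: W = mg = 1500 × 9.81 = 14715 N.
Dynamic pressure q = 0.5 × 1.007 × 61² = 1874 Pa.
CL = W/(q·S) = 14715 / (1874 × 16.9) = 0.4647.
CD = 0.0293 + 0.0427 × 0.4647² = 0.03852.
D = q·S·CD = 1874 × 16.9 × 0.03852 = 1220 N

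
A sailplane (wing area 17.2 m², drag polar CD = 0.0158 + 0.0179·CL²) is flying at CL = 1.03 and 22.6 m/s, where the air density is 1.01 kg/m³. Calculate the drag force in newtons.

D = 154 N

CD = 0.0158 + 0.0179 × 1.03² = 0.03479
D = ½ρv²S·CD = ½ × 1.01 × 22.6² × 17.2 × 0.03479 = 154 N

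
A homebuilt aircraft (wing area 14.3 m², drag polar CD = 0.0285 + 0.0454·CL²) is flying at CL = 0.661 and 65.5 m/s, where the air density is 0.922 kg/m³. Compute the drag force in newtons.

D = 1370 N

CD = 0.0285 + 0.0454 × 0.661² = 0.04834
D = ½ρv²S·CD = ½ × 0.922 × 65.5² × 14.3 × 0.04834 = 1370 N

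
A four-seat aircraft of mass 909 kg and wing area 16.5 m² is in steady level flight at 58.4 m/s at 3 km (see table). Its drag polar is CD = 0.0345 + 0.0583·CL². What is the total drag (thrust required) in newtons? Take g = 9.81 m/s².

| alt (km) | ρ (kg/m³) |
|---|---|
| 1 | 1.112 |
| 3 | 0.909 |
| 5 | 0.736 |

D = 1060 N

At 3 km, from the table: ρ = 0.909 kg/m³.
Weight W = mg = 909 × 9.81 = 8917.3 N; in level flight L = W.
Dynamic pressure q = 0.5 × 0.909 × 58.4² = 1550 Pa.
Required CL = L/(qS) = 8917.3/(1550·16.5) = 0.3486.
CD = 0.0345 + 0.0583 × 0.3486² = 0.04159.
D = q·S·CD = 1550 × 16.5 × 0.04159 = 1064 N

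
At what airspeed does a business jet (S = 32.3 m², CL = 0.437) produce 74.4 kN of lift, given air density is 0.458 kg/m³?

v = 152 m/s

L = ½ρv²S·CL ⇒ v = √(2L/(ρ·S·CL))
v = √(2 × 74400 / (0.458 × 32.3 × 0.437)) = √23020 = 152 m/s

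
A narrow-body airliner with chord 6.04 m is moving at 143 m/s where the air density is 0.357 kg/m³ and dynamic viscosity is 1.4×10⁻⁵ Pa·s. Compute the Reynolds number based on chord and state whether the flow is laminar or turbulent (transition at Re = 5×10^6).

Re = 2.2×10^7 (turbulent)

Re = ρ·v·c/μ = 0.357 × 143 × 6.04 / (1.4×10⁻⁵) = 2.2×10^7
Since 2.2×10^7 > 5×10^6, the flow is turbulent.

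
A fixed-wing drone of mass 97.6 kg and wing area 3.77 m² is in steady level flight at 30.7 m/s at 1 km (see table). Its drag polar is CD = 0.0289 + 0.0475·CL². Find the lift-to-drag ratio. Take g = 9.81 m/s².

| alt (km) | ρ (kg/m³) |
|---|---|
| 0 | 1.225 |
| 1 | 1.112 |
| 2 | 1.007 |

L/D = 12.1

At 1 km, from the table: ρ = 1.112 kg/m³.
In steady level flight, lift balances weight: W = mg = 97.6 × 9.81 = 957.46 N.
Dynamic pressure q = 0.5 × 1.112 × 30.7² = 524 Pa.
Required CL = L/(qS) = 957.46/(524·3.77) = 0.4846.
CD = 0.0289 + 0.0475 × 0.4846² = 0.04006.
L/D = CL/CD = 0.4846 / 0.04006 = 12.1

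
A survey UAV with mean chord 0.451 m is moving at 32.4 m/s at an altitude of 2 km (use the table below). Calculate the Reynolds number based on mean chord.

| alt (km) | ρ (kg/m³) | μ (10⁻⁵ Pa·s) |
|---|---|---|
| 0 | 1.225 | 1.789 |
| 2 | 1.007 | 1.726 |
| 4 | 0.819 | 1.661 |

At 2 km, from the table: ρ = 1.007 kg/m³, μ = 1.726×10⁻⁵ Pa·s.
Re = ρ·v·c/μ = 1.007 × 32.4 × 0.451 / (1.726×10⁻⁵) = 8.53×10^5

Re = 8.53×10^5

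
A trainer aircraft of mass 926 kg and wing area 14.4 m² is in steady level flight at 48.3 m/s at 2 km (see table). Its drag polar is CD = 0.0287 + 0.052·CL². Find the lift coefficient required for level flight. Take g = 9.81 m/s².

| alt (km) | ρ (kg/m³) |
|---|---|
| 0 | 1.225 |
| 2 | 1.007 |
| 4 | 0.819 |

At 2 km, from the table: ρ = 1.007 kg/m³.
Weight W = mg = 926 × 9.81 = 9084.1 N; in level flight L = W.
q = ½ρv² = ½ × 1.007 × 48.3² = 1175 Pa.
Required CL = L/(qS) = 9084.1/(1175·14.4) = 0.5371.

CL = 0.537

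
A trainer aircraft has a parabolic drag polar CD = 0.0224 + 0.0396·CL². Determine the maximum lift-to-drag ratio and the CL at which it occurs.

(L/D)max = 16.8, at CL = 0.752

For CD = CD0 + K·CL², (L/D)max occurs at CL* = √(CD0/K) and equals 1/(2√(K·CD0)).
(L/D)max = 1/(2√(0.0396 × 0.0224)) = 1/(2 × 0.02978) = 16.8
CL* = √(0.0224/0.0396) = 0.752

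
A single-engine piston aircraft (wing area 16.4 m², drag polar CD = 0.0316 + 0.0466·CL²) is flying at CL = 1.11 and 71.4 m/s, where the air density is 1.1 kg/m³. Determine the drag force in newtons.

CD = 0.0316 + 0.0466 × 1.11² = 0.08902
D = ½ρv²S·CD = ½ × 1.1 × 71.4² × 16.4 × 0.08902 = 4090 N

D = 4090 N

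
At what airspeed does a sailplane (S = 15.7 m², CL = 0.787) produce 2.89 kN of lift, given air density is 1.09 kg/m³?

v = 20.7 m/s

L = ½ρv²S·CL ⇒ v = √(2L/(ρ·S·CL))
v = √(2 × 2890 / (1.09 × 15.7 × 0.787)) = √429.2 = 20.7 m/s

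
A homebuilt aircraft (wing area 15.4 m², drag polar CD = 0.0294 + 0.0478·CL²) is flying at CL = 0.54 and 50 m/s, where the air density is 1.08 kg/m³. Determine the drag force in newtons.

CD = 0.0294 + 0.0478 × 0.54² = 0.04334
D = ½ρv²S·CD = ½ × 1.08 × 50² × 15.4 × 0.04334 = 901 N

D = 901 N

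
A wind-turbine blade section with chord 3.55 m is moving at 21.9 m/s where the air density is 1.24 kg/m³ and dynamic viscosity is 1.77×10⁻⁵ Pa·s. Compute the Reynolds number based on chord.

Re = ρ·v·c/μ = 1.24 × 21.9 × 3.55 / (1.77×10⁻⁵) = 5.45×10^6

Re = 5.45×10^6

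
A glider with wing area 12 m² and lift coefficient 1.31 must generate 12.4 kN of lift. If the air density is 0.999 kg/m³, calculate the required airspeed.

L = ½ρv²S·CL ⇒ v = √(2L/(ρ·S·CL))
v = √(2 × 12400 / (0.999 × 12 × 1.31)) = √1579 = 39.7 m/s

v = 39.7 m/s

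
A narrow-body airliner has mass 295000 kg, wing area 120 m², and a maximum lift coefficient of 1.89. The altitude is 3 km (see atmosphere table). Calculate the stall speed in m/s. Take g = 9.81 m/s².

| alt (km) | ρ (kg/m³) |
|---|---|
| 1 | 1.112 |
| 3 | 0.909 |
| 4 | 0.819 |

At 3 km, from the table: ρ = 0.909 kg/m³.
Stall occurs when L = W at CL,max. W = mg = 295000 × 9.81 = 2.894×10^6 N.
V_stall = √(2W/(ρ·S·CL,max)) = √(2 × 2.894×10^6 / (0.909 × 120 × 1.89))
V_stall = √28070 = 168 m/s

V_stall = 168 m/s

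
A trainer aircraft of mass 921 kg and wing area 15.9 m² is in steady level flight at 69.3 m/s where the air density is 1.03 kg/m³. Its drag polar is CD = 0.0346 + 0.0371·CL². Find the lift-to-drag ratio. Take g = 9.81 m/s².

L/D = 6.28

In steady level flight, lift balances weight: W = mg = 921 × 9.81 = 9035 N.
q = ½ρv² = ½ × 1.03 × 69.3² = 2473 Pa.
Required CL = L/(qS) = 9035/(2473·15.9) = 0.2298.
CD = 0.0346 + 0.0371 × 0.2298² = 0.03656.
L/D = CL/CD = 0.2298 / 0.03656 = 6.28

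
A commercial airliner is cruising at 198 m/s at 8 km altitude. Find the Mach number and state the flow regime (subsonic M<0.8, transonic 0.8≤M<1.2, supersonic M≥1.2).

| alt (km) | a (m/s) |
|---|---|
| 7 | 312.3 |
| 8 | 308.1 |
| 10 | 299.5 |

M = 0.643 (subsonic)

At 8 km, from the table: a = 308.1 m/s.
M = v/a = 198 / 308.1 = 0.643
M = 0.643 → subsonic.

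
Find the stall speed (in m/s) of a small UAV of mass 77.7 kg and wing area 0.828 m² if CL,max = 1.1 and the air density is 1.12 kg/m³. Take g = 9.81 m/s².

At stall, lift equals weight: L = W = m·g = 77.7 × 9.81 = 762.2 N.
From L = ½ρV²S·CL,max = W: V_stall = √(2W/(ρSCL,max)) = √(2·762.2/(1.12·0.828·1.1))
V_stall = √1494 = 38.7 m/s

V_stall = 38.7 m/s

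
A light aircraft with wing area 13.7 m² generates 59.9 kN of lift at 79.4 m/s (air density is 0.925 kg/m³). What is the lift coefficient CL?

From L = ½ρv²S·CL, rearranging gives CL = 2L/(ρv²S).
CL = 2 × 59900 / (0.925 × 79.4² × 13.7) = 1.5

CL = 1.5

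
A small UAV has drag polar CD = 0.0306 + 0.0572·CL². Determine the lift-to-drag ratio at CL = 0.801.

CD = 0.0306 + 0.0572 × 0.801² = 0.0673
L/D = CL/CD = 0.801 / 0.0673 = 11.9

L/D = 11.9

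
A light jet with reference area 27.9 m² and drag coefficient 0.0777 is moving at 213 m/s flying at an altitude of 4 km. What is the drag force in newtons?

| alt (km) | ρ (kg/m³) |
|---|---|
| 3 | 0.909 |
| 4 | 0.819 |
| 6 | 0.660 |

D = 40300 N

At 4 km, from the table: ρ = 0.819 kg/m³.
D = ½ρv²S·CD = ½ × 0.819 × 213² × 27.9 × 0.0777 = 40300 N ≈ 40.3 kN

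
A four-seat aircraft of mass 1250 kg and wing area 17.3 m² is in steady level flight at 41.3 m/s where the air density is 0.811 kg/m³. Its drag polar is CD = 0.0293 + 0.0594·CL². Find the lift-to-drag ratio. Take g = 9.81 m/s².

L/D = 11.2

Level flight ⇒ L = W = m·g = 1250 × 9.81 = 12262 N.
q = ½ρv² = ½ × 0.811 × 41.3² = 691.7 Pa.
Required CL = L/(qS) = 12262/(691.7·17.3) = 1.025.
CD = 0.0293 + 0.0594 × 1.025² = 0.09168.
L/D = CL/CD = 1.025 / 0.09168 = 11.2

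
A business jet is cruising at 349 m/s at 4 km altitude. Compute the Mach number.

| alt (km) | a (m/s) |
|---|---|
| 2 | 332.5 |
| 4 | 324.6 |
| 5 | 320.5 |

At 4 km, from the table: a = 324.6 m/s.
M = v/a = 349 / 324.6 = 1.08

M = 1.08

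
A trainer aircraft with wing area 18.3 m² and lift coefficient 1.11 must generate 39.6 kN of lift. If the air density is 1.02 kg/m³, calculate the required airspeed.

L = ½ρv²S·CL ⇒ v = √(2L/(ρ·S·CL))
v = √(2 × 39600 / (1.02 × 18.3 × 1.11)) = √3823 = 61.8 m/s

v = 61.8 m/s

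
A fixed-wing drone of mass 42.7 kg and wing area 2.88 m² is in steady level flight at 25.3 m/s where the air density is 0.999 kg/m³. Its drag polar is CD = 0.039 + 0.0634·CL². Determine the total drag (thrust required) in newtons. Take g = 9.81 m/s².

D = 48 N

In steady level flight, lift balances weight: W = mg = 42.7 × 9.81 = 418.89 N.
Dynamic pressure q = 0.5 × 0.999 × 25.3² = 319.7 Pa.
CL = 2W/(ρv²S) = 2×418.89/(0.999×25.3²×2.88) = 0.4549.
CD = 0.039 + 0.0634 × 0.4549² = 0.05212.
D = q·S·CD = 319.7 × 2.88 × 0.05212 = 47.99 N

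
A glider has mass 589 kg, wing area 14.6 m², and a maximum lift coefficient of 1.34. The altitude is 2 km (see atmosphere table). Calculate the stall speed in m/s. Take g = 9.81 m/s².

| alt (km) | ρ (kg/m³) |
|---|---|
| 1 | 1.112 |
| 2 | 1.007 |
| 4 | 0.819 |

V_stall = 24.2 m/s

At 2 km, from the table: ρ = 1.007 kg/m³.
At stall, lift equals weight: L = W = m·g = 589 × 9.81 = 5778 N.
V_stall = √(2W/(ρ·S·CL,max)) = √(2 × 5778 / (1.007 × 14.6 × 1.34))
V_stall = √586.6 = 24.2 m/s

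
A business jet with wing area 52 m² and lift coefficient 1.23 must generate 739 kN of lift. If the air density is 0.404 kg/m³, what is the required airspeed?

v = 239 m/s

L = ½ρv²S·CL ⇒ v = √(2L/(ρ·S·CL))
v = √(2 × 7.39×10^5 / (0.404 × 52 × 1.23)) = √57200 = 239 m/s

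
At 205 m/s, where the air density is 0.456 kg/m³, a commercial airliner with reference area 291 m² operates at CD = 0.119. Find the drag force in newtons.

D = 3.32×10^5 N

Dynamic pressure q = ½ρv² = ½ × 0.456 × 205² = 9582 Pa.
D = q·S·CD = 9582 × 291 × 0.119 = 3.32×10^5 N ≈ 332 kN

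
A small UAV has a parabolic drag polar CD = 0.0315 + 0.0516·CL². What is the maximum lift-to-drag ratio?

(L/D)max = 12.4

For CD = CD0 + K·CL², (L/D)max occurs at CL* = √(CD0/K) and equals 1/(2√(K·CD0)).
(L/D)max = 1/(2√(0.0516 × 0.0315)) = 1/(2 × 0.04032) = 12.4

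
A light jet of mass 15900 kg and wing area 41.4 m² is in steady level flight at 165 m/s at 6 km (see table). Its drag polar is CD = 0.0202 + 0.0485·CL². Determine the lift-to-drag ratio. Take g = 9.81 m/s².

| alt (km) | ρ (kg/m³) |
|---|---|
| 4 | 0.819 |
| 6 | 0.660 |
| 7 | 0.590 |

At 6 km, from the table: ρ = 0.660 kg/m³.
In steady level flight, lift balances weight: W = mg = 15900 × 9.81 = 1.5598×10^5 N.
Dynamic pressure q = 0.5 × 0.66 × 165² = 8984 Pa.
CL = 2W/(ρv²S) = 2×1.5598×10^5/(0.66×165²×41.4) = 0.4194.
CD = 0.0202 + 0.0485 × 0.4194² = 0.02873.
L/D = CL/CD = 0.4194 / 0.02873 = 14.6

L/D = 14.6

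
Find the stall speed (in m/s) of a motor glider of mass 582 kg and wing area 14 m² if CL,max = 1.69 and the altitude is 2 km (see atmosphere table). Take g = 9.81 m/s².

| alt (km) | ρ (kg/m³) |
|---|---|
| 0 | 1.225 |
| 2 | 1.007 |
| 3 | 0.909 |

At 2 km, from the table: ρ = 1.007 kg/m³.
Weight W = mg = 582 × 9.81 = 5709 N.
From L = ½ρV²S·CL,max = W: V_stall = √(2W/(ρSCL,max)) = √(2·5709/(1.007·14·1.69))
V_stall = √479.3 = 21.9 m/s

V_stall = 21.9 m/s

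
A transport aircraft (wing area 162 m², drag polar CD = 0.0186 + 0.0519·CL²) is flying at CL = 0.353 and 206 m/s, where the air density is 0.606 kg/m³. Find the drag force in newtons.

D = 52200 N

CD = 0.0186 + 0.0519 × 0.353² = 0.02507
D = ½ρv²S·CD = ½ × 0.606 × 206² × 162 × 0.02507 = 52200 N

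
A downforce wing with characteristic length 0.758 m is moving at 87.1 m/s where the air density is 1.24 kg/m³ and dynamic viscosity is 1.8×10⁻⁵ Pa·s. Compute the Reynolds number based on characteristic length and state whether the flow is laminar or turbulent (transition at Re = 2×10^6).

Re = ρ·v·c/μ = 1.24 × 87.1 × 0.758 / (1.8×10⁻⁵) = 4.55×10^6
Since 4.55×10^6 > 2×10^6, the flow is turbulent.

Re = 4.55×10^6 (turbulent)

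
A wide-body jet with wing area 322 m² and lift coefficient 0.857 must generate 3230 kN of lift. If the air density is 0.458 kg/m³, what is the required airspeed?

L = ½ρv²S·CL ⇒ v = √(2L/(ρ·S·CL))
v = √(2 × 3.23×10^6 / (0.458 × 322 × 0.857)) = √51110 = 226 m/s

v = 226 m/s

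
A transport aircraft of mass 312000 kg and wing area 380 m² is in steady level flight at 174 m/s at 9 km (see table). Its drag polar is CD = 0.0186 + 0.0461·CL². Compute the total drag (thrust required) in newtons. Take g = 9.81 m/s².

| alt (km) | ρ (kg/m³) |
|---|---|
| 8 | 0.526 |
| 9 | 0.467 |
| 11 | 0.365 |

At 9 km, from the table: ρ = 0.467 kg/m³.
Weight W = mg = 312000 × 9.81 = 3.0607×10^6 N; in level flight L = W.
Dynamic pressure q = 0.5 × 0.467 × 174² = 7069 Pa.
CL = 2W/(ρv²S) = 2×3.0607×10^6/(0.467×174²×380) = 1.139.
CD = 0.0186 + 0.0461 × 1.139² = 0.07844.
D = q·S·CD = 7069 × 380 × 0.07844 = 2.107×10^5 N

D = 2.11×10^5 N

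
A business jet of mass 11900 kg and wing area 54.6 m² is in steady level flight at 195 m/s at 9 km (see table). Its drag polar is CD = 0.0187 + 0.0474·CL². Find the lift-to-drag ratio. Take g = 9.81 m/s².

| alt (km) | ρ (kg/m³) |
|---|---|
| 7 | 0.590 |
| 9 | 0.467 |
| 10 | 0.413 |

At 9 km, from the table: ρ = 0.467 kg/m³.
In steady level flight, lift balances weight: W = mg = 11900 × 9.81 = 1.1674×10^5 N.
Dynamic pressure q = 0.5 × 0.467 × 195² = 8879 Pa.
Required CL = L/(qS) = 1.1674×10^5/(8879·54.6) = 0.2408.
CD = 0.0187 + 0.0474 × 0.2408² = 0.02145.
L/D = CL/CD = 0.2408 / 0.02145 = 11.2

L/D = 11.2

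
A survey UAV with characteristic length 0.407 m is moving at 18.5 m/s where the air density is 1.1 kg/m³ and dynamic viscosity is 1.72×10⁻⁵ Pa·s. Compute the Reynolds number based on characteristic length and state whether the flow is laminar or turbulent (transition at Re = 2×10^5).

Re = ρ·v·c/μ = 1.1 × 18.5 × 0.407 / (1.72×10⁻⁵) = 4.82×10^5
Since 4.82×10^5 > 2×10^5, the flow is turbulent.

Re = 4.82×10^5 (turbulent)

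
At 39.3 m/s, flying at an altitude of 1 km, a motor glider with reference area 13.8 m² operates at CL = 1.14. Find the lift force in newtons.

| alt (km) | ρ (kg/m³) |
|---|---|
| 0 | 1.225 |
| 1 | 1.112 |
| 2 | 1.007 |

At 1 km, from the table: ρ = 1.112 kg/m³.
L = ½ρv²S·CL = ½ × 1.112 × 39.3² × 13.8 × 1.14 = 13500 N ≈ 13.5 kN

L = 13500 N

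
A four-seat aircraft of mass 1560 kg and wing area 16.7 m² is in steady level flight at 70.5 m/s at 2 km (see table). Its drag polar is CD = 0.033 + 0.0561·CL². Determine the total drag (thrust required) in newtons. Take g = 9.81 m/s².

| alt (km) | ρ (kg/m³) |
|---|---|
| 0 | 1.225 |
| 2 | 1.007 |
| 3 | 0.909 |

D = 1690 N

At 2 km, from the table: ρ = 1.007 kg/m³.
Weight W = mg = 1560 × 9.81 = 15304 N; in level flight L = W.
q = ½ρv² = ½ × 1.007 × 70.5² = 2503 Pa.
CL = W/(q·S) = 15304 / (2503 × 16.7) = 0.3662.
CD = 0.033 + 0.0561 × 0.3662² = 0.04052.
D = q·S·CD = 2503 × 16.7 × 0.04052 = 1694 N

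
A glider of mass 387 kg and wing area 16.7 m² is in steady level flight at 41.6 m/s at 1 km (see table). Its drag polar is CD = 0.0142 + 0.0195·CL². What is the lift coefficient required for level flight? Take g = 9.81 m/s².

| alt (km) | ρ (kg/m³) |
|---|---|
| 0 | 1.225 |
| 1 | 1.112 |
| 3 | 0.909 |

CL = 0.236

At 1 km, from the table: ρ = 1.112 kg/m³.
In steady level flight, lift balances weight: W = mg = 387 × 9.81 = 3796.5 N.
q = ½ρv² = ½ × 1.112 × 41.6² = 962.2 Pa.
Required CL = L/(qS) = 3796.5/(962.2·16.7) = 0.2363.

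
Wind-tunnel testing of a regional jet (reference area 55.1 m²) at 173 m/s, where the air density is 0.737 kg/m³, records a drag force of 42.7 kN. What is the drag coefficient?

From D = ½ρv²S·CD, rearranging gives CD = 2D/(ρv²S).
CD = 2 × 42700 / (0.737 × 173² × 55.1) = 0.0703

CD = 0.0703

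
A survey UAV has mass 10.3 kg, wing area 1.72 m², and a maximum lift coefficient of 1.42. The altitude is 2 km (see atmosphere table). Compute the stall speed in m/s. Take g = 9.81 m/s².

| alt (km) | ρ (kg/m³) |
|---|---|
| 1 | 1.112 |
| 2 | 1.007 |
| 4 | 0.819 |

V_stall = 9.06 m/s

At 2 km, from the table: ρ = 1.007 kg/m³.
At stall, lift equals weight: L = W = m·g = 10.3 × 9.81 = 101 N.
From L = ½ρV²S·CL,max = W: V_stall = √(2W/(ρSCL,max)) = √(2·101/(1.007·1.72·1.42))
V_stall = √82.17 = 9.06 m/s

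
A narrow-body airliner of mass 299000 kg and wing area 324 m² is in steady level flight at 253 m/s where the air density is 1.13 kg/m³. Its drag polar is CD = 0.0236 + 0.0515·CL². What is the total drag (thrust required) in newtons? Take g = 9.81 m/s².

D = 3.14×10^5 N

In steady level flight, lift balances weight: W = mg = 299000 × 9.81 = 2.9332×10^6 N.
q = ½ρv² = ½ × 1.13 × 253² = 36170 Pa.
CL = 2W/(ρv²S) = 2×2.9332×10^6/(1.13×253²×324) = 0.2503.
CD = 0.0236 + 0.0515 × 0.2503² = 0.02683.
D = q·S·CD = 36170 × 324 × 0.02683 = 3.143×10^5 N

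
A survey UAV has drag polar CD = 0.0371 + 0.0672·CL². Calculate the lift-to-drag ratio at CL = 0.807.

CD = 0.0371 + 0.0672 × 0.807² = 0.08086
L/D = CL/CD = 0.807 / 0.08086 = 9.98

L/D = 9.98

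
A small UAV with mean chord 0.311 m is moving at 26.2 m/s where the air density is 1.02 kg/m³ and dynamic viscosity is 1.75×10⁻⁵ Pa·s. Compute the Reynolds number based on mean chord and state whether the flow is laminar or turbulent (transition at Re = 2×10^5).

Re = 4.75×10^5 (turbulent)

Re = ρ·v·c/μ = 1.02 × 26.2 × 0.311 / (1.75×10⁻⁵) = 4.75×10^5
Since 4.75×10^5 > 2×10^5, the flow is turbulent.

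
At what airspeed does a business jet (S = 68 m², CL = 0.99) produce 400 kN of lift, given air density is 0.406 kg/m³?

v = 171 m/s

L = ½ρv²S·CL ⇒ v = √(2L/(ρ·S·CL))
v = √(2 × 4×10^5 / (0.406 × 68 × 0.99)) = √29270 = 171 m/s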